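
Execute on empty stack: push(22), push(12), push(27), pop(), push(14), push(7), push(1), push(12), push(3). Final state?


push(22) -> [22]
push(12) -> [22, 12]
push(27) -> [22, 12, 27]
pop() returns 27 -> [22, 12]
push(14) -> [22, 12, 14]
push(7) -> [22, 12, 14, 7]
push(1) -> [22, 12, 14, 7, 1]
push(12) -> [22, 12, 14, 7, 1, 12]
push(3) -> [22, 12, 14, 7, 1, 12, 3]
Final stack (bottom to top): [22, 12, 14, 7, 1, 12, 3]


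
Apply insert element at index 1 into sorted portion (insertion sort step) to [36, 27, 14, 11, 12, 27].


After one pass: [27, 36, 14, 11, 12, 27]


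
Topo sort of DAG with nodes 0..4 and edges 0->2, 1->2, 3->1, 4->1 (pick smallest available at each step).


Kahn's algorithm, process smallest node first
Order: [0, 3, 4, 1, 2]


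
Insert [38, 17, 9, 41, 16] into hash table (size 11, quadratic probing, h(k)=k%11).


Insertions: 38->slot 5; 17->slot 6; 9->slot 9; 41->slot 8; 16->slot 3
Table: [None, None, None, 16, None, 38, 17, None, 41, 9, None]


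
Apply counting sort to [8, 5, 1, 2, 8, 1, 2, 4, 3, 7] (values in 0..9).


Count array: [0, 2, 2, 1, 1, 1, 0, 1, 2, 0]
Reconstruct: [1, 1, 2, 2, 3, 4, 5, 7, 8, 8]


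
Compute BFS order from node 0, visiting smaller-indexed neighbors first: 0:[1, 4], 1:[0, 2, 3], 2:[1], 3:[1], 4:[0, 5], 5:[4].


BFS queue: start with [0]
Visit order: [0, 1, 4, 2, 3, 5]


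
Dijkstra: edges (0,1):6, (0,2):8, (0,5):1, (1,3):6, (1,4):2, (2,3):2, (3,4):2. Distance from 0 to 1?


Dijkstra from 0:
Distances: {0: 0, 1: 6, 2: 8, 3: 10, 4: 8, 5: 1}
Shortest distance to 1 = 6, path = [0, 1]


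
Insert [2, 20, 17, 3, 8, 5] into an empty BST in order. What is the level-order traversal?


Root = 2; build tree by BST insertion.
Level-Order traversal: [2, 20, 17, 3, 8, 5]


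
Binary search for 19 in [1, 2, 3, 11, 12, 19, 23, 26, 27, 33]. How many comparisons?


Search for 19:
[0,9] mid=4 arr[4]=12
[5,9] mid=7 arr[7]=26
[5,6] mid=5 arr[5]=19
Total: 3 comparisons


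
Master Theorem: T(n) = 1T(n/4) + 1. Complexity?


a=1, b=4, c=0. log_4(1)=0 = c=0. Case 2: O(n^c log n) = O(log n)
Complexity: O(log n)


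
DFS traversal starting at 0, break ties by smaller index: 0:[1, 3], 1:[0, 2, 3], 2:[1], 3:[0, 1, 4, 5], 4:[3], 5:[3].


DFS stack-based: start with [0]
Visit order: [0, 1, 2, 3, 4, 5]


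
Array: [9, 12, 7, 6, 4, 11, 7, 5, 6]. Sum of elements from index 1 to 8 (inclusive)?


Prefix sums: [0, 9, 21, 28, 34, 38, 49, 56, 61, 67]
Sum[1..8] = prefix[9] - prefix[1] = 67 - 9 = 58


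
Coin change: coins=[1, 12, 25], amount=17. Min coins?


dp[0]=0; dp[i]=1+min(dp[i-c] for c in coins)
...dp[12]=1, dp[13]=2, dp[14]=3, dp[15]=4, dp[16]=5, dp[17]=6
Minimum coins for 17 = 6


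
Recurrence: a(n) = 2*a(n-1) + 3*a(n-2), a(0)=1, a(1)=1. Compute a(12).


Build bottom-up:
...a(10)=29525, a(11)=88573, a(12)=2*88573+3*29525=265721


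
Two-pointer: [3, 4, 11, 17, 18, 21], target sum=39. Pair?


Two pointers: lo=0, hi=5
Found pair: (18, 21) summing to 39


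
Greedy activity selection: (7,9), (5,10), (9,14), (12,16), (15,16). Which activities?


Greedy: pick earliest-ending, then skip overlaps.
Selected (3 activities): [(7, 9), (9, 14), (15, 16)]


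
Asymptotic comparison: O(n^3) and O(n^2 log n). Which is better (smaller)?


n^2 log n grows slower than cubic
O(n^2 log n) is asymptotically smaller; O(n^3) grows faster


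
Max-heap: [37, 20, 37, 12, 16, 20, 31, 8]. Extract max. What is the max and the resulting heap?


Max = 37
Replace root with last, heapify down
Resulting heap: [37, 20, 31, 12, 16, 20, 8]


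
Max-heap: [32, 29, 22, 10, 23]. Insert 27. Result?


Append 27: [32, 29, 22, 10, 23, 27]
Bubble up: swap idx 5(27) with idx 2(22)
Result: [32, 29, 27, 10, 23, 22]


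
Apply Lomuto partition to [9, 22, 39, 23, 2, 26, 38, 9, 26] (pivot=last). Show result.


Elements <= 26 go left of pivot.
Result: [9, 22, 23, 2, 26, 9, 26, 39, 38], pivot at index 6


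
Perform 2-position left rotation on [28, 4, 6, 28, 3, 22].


Left rotate by 2: [6, 28, 3, 22, 28, 4]


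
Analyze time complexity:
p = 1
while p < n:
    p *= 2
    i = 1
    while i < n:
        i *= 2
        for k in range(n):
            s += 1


Per nesting level: O(log n) * O(log n) * O(n) = O(n (log n)^2)
Complexity: O(n (log n)^2)


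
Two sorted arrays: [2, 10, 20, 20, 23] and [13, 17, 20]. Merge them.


Compare heads, take smaller each step.
Merged: [2, 10, 13, 17, 20, 20, 20, 23]


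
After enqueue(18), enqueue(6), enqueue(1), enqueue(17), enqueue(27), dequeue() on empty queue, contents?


enqueue(18) -> [18]
enqueue(6) -> [18, 6]
enqueue(1) -> [18, 6, 1]
enqueue(17) -> [18, 6, 1, 17]
enqueue(27) -> [18, 6, 1, 17, 27]
dequeue() returns 18 -> [6, 1, 17, 27]
Final queue (front to back): [6, 1, 17, 27]


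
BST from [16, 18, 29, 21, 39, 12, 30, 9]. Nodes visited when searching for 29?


BST root = 16
Search for 29: compare at each node
Path: [16, 18, 29]


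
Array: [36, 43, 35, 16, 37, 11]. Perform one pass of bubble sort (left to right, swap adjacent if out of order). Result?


After one pass: [36, 35, 16, 37, 11, 43]


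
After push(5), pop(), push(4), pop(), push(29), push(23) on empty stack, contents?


push(5) -> [5]
pop() returns 5 -> []
push(4) -> [4]
pop() returns 4 -> []
push(29) -> [29]
push(23) -> [29, 23]
Final stack (bottom to top): [29, 23]


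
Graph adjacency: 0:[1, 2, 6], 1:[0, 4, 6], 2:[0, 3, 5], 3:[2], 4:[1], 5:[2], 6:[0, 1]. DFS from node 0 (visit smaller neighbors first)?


DFS stack-based: start with [0]
Visit order: [0, 1, 4, 6, 2, 3, 5]


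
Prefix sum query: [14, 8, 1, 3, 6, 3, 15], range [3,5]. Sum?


Prefix sums: [0, 14, 22, 23, 26, 32, 35, 50]
Sum[3..5] = prefix[6] - prefix[3] = 35 - 23 = 12


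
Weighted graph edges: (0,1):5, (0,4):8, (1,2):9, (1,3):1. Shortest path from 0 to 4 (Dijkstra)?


Dijkstra from 0:
Distances: {0: 0, 1: 5, 2: 14, 3: 6, 4: 8}
Shortest distance to 4 = 8, path = [0, 4]


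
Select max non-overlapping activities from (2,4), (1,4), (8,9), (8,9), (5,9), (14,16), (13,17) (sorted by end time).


Greedy: pick earliest-ending, then skip overlaps.
Selected (3 activities): [(2, 4), (8, 9), (14, 16)]


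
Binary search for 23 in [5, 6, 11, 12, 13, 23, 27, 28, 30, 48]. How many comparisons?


Search for 23:
[0,9] mid=4 arr[4]=13
[5,9] mid=7 arr[7]=28
[5,6] mid=5 arr[5]=23
Total: 3 comparisons


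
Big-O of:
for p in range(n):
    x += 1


Per nesting level: O(n) = O(n)
Complexity: O(n)


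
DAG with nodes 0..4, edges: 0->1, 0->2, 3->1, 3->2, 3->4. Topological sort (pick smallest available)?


Kahn's algorithm, process smallest node first
Order: [0, 3, 1, 2, 4]


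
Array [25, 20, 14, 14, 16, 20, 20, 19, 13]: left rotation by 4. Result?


Left rotate by 4: [16, 20, 20, 19, 13, 25, 20, 14, 14]


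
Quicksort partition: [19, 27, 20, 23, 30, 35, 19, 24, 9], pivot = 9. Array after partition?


Elements <= 9 go left of pivot.
Result: [9, 27, 20, 23, 30, 35, 19, 24, 19], pivot at index 0


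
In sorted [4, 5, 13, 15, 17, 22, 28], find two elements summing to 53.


Two pointers: lo=0, hi=6
No pair sums to 53


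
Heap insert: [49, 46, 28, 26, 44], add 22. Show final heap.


Append 22: [49, 46, 28, 26, 44, 22]
Bubble up: no swaps needed
Result: [49, 46, 28, 26, 44, 22]


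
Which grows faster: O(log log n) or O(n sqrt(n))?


double-logarithmic grows slower than n^1.5
O(log log n) is asymptotically smaller; O(n sqrt(n)) grows faster


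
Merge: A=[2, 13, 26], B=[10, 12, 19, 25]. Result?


Compare heads, take smaller each step.
Merged: [2, 10, 12, 13, 19, 25, 26]


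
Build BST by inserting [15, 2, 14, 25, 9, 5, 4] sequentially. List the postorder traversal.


Root = 15; build tree by BST insertion.
Postorder traversal: [4, 5, 9, 14, 2, 25, 15]


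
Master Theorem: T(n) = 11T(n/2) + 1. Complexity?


a=11, b=2, c=0. log_2(11)=3.459 > c=0. Case 1: O(n^log_b(a)) = O(n^3.459)
Complexity: O(n^3.459)


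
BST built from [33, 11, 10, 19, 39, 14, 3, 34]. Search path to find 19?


BST root = 33
Search for 19: compare at each node
Path: [33, 11, 19]


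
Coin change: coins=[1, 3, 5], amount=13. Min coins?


dp[0]=0; dp[i]=1+min(dp[i-c] for c in coins)
...dp[8]=2, dp[9]=3, dp[10]=2, dp[11]=3, dp[12]=4, dp[13]=3
Minimum coins for 13 = 3


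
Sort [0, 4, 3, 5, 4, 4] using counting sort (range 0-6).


Count array: [1, 0, 0, 1, 3, 1, 0]
Reconstruct: [0, 3, 4, 4, 4, 5]


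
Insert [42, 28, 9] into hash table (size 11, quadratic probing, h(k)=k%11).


Insertions: 42->slot 9; 28->slot 6; 9->slot 10
Table: [None, None, None, None, None, None, 28, None, None, 42, 9]


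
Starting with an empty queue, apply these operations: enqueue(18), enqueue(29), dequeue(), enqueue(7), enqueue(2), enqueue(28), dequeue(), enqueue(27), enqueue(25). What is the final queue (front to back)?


enqueue(18) -> [18]
enqueue(29) -> [18, 29]
dequeue() returns 18 -> [29]
enqueue(7) -> [29, 7]
enqueue(2) -> [29, 7, 2]
enqueue(28) -> [29, 7, 2, 28]
dequeue() returns 29 -> [7, 2, 28]
enqueue(27) -> [7, 2, 28, 27]
enqueue(25) -> [7, 2, 28, 27, 25]
Final queue (front to back): [7, 2, 28, 27, 25]


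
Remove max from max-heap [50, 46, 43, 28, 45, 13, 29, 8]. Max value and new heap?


Max = 50
Replace root with last, heapify down
Resulting heap: [46, 45, 43, 28, 8, 13, 29]


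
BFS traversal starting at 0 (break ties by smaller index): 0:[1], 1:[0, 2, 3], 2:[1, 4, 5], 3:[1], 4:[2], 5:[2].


BFS queue: start with [0]
Visit order: [0, 1, 2, 3, 4, 5]


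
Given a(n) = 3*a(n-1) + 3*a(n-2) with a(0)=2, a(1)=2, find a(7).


Build bottom-up:
...a(5)=612, a(6)=2322, a(7)=3*2322+3*612=8802


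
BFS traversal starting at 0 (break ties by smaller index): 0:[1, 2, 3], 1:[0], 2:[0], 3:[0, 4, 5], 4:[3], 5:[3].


BFS queue: start with [0]
Visit order: [0, 1, 2, 3, 4, 5]


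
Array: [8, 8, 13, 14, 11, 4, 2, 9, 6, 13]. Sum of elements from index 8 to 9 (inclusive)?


Prefix sums: [0, 8, 16, 29, 43, 54, 58, 60, 69, 75, 88]
Sum[8..9] = prefix[10] - prefix[8] = 88 - 69 = 19


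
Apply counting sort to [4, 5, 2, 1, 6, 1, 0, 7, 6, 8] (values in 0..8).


Count array: [1, 2, 1, 0, 1, 1, 2, 1, 1]
Reconstruct: [0, 1, 1, 2, 4, 5, 6, 6, 7, 8]


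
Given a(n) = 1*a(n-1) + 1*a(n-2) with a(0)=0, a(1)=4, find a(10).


Build bottom-up:
...a(8)=84, a(9)=136, a(10)=1*136+1*84=220


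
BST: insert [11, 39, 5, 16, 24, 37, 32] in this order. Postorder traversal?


Root = 11; build tree by BST insertion.
Postorder traversal: [5, 32, 37, 24, 16, 39, 11]


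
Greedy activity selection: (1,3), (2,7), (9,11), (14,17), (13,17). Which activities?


Greedy: pick earliest-ending, then skip overlaps.
Selected (3 activities): [(1, 3), (9, 11), (14, 17)]


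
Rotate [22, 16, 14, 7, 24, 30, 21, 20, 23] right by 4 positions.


Right rotate by 4: [30, 21, 20, 23, 22, 16, 14, 7, 24]


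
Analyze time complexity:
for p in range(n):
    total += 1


Per nesting level: O(n) = O(n)
Complexity: O(n)


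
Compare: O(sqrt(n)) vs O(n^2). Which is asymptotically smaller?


sublinear grows slower than quadratic
O(sqrt(n)) is asymptotically smaller; O(n^2) grows faster


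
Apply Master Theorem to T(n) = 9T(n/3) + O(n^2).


a=9, b=3, c=2. log_3(9)=2 = c=2. Case 2: O(n^c log n) = O(n^2 log n)
Complexity: O(n^2 log n)


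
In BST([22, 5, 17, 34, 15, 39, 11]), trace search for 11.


BST root = 22
Search for 11: compare at each node
Path: [22, 5, 17, 15, 11]


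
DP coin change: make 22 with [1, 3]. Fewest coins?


dp[0]=0; dp[i]=1+min(dp[i-c] for c in coins)
...dp[17]=7, dp[18]=6, dp[19]=7, dp[20]=8, dp[21]=7, dp[22]=8
Minimum coins for 22 = 8


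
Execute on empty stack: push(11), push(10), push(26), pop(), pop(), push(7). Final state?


push(11) -> [11]
push(10) -> [11, 10]
push(26) -> [11, 10, 26]
pop() returns 26 -> [11, 10]
pop() returns 10 -> [11]
push(7) -> [11, 7]
Final stack (bottom to top): [11, 7]


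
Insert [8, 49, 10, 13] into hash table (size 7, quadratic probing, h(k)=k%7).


Insertions: 8->slot 1; 49->slot 0; 10->slot 3; 13->slot 6
Table: [49, 8, None, 10, None, None, 13]


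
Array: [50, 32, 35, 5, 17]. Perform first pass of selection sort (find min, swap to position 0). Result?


After one pass: [5, 32, 35, 50, 17]


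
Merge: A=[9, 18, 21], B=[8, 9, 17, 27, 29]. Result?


Compare heads, take smaller each step.
Merged: [8, 9, 9, 17, 18, 21, 27, 29]


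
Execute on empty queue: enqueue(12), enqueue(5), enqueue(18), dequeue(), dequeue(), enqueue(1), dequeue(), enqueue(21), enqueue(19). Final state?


enqueue(12) -> [12]
enqueue(5) -> [12, 5]
enqueue(18) -> [12, 5, 18]
dequeue() returns 12 -> [5, 18]
dequeue() returns 5 -> [18]
enqueue(1) -> [18, 1]
dequeue() returns 18 -> [1]
enqueue(21) -> [1, 21]
enqueue(19) -> [1, 21, 19]
Final queue (front to back): [1, 21, 19]


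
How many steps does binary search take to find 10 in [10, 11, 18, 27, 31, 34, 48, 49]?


Search for 10:
[0,7] mid=3 arr[3]=27
[0,2] mid=1 arr[1]=11
[0,0] mid=0 arr[0]=10
Total: 3 comparisons


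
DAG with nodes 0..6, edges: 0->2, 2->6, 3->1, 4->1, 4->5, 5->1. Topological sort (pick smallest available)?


Kahn's algorithm, process smallest node first
Order: [0, 2, 3, 4, 5, 1, 6]


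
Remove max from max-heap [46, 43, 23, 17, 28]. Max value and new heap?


Max = 46
Replace root with last, heapify down
Resulting heap: [43, 28, 23, 17]


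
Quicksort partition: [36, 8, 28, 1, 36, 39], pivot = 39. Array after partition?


Elements <= 39 go left of pivot.
Result: [36, 8, 28, 1, 36, 39], pivot at index 5


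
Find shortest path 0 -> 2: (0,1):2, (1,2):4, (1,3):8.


Dijkstra from 0:
Distances: {0: 0, 1: 2, 2: 6, 3: 10}
Shortest distance to 2 = 6, path = [0, 1, 2]


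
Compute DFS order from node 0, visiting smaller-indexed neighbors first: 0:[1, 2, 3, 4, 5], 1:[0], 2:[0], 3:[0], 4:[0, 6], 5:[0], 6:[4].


DFS stack-based: start with [0]
Visit order: [0, 1, 2, 3, 4, 6, 5]


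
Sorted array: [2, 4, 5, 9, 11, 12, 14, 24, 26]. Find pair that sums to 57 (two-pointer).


Two pointers: lo=0, hi=8
No pair sums to 57


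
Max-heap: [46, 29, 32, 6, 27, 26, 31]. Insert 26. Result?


Append 26: [46, 29, 32, 6, 27, 26, 31, 26]
Bubble up: swap idx 7(26) with idx 3(6)
Result: [46, 29, 32, 26, 27, 26, 31, 6]


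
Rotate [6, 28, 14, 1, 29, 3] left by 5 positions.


Left rotate by 5: [3, 6, 28, 14, 1, 29]


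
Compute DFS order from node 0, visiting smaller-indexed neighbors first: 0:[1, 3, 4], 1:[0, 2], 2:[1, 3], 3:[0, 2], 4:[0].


DFS stack-based: start with [0]
Visit order: [0, 1, 2, 3, 4]


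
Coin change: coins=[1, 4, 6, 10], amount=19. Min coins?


dp[0]=0; dp[i]=1+min(dp[i-c] for c in coins)
...dp[14]=2, dp[15]=3, dp[16]=2, dp[17]=3, dp[18]=3, dp[19]=4
Minimum coins for 19 = 4


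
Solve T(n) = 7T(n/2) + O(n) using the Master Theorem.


a=7, b=2, c=1. log_2(7)=2.807 > c=1. Case 1: O(n^log_b(a)) = O(n^2.807)
Complexity: O(n^2.807)


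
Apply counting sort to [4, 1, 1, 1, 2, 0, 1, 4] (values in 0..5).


Count array: [1, 4, 1, 0, 2, 0]
Reconstruct: [0, 1, 1, 1, 1, 2, 4, 4]


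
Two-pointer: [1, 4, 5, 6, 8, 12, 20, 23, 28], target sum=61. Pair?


Two pointers: lo=0, hi=8
No pair sums to 61


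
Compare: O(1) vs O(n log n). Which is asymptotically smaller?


constant grows slower than linearithmic
O(1) is asymptotically smaller; O(n log n) grows faster


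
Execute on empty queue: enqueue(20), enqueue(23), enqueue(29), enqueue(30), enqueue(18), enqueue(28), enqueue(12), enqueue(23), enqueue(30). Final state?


enqueue(20) -> [20]
enqueue(23) -> [20, 23]
enqueue(29) -> [20, 23, 29]
enqueue(30) -> [20, 23, 29, 30]
enqueue(18) -> [20, 23, 29, 30, 18]
enqueue(28) -> [20, 23, 29, 30, 18, 28]
enqueue(12) -> [20, 23, 29, 30, 18, 28, 12]
enqueue(23) -> [20, 23, 29, 30, 18, 28, 12, 23]
enqueue(30) -> [20, 23, 29, 30, 18, 28, 12, 23, 30]
Final queue (front to back): [20, 23, 29, 30, 18, 28, 12, 23, 30]


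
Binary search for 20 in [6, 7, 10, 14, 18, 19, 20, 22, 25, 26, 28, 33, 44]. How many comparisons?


Search for 20:
[0,12] mid=6 arr[6]=20
Total: 1 comparisons


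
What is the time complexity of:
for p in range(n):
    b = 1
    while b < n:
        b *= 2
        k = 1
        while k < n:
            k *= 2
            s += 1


Per nesting level: O(n) * O(log n) * O(log n) = O(n (log n)^2)
Complexity: O(n (log n)^2)


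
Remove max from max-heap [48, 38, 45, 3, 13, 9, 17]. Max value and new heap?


Max = 48
Replace root with last, heapify down
Resulting heap: [45, 38, 17, 3, 13, 9]


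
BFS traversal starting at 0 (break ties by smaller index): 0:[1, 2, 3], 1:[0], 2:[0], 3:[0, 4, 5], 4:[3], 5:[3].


BFS queue: start with [0]
Visit order: [0, 1, 2, 3, 4, 5]


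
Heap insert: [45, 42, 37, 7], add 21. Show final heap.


Append 21: [45, 42, 37, 7, 21]
Bubble up: no swaps needed
Result: [45, 42, 37, 7, 21]


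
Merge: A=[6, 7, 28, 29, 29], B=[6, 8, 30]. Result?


Compare heads, take smaller each step.
Merged: [6, 6, 7, 8, 28, 29, 29, 30]


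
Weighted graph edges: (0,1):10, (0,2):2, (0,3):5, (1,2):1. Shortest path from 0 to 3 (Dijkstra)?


Dijkstra from 0:
Distances: {0: 0, 1: 3, 2: 2, 3: 5}
Shortest distance to 3 = 5, path = [0, 3]


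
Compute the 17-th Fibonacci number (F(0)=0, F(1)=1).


F(n)=F(n-1)+F(n-2)
...F(15)=610, F(16)=987, F(17)=1597


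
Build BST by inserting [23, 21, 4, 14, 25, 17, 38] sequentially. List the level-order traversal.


Root = 23; build tree by BST insertion.
Level-Order traversal: [23, 21, 25, 4, 38, 14, 17]


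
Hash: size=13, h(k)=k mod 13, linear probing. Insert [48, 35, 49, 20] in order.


Insertions: 48->slot 9; 35->slot 10; 49->slot 11; 20->slot 7
Table: [None, None, None, None, None, None, None, 20, None, 48, 35, 49, None]


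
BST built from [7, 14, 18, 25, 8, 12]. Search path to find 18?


BST root = 7
Search for 18: compare at each node
Path: [7, 14, 18]


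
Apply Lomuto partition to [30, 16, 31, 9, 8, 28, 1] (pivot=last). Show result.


Elements <= 1 go left of pivot.
Result: [1, 16, 31, 9, 8, 28, 30], pivot at index 0


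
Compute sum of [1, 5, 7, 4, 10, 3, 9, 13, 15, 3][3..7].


Prefix sums: [0, 1, 6, 13, 17, 27, 30, 39, 52, 67, 70]
Sum[3..7] = prefix[8] - prefix[3] = 52 - 13 = 39


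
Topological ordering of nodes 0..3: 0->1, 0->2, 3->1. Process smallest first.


Kahn's algorithm, process smallest node first
Order: [0, 2, 3, 1]


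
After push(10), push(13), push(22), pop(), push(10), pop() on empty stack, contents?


push(10) -> [10]
push(13) -> [10, 13]
push(22) -> [10, 13, 22]
pop() returns 22 -> [10, 13]
push(10) -> [10, 13, 10]
pop() returns 10 -> [10, 13]
Final stack (bottom to top): [10, 13]


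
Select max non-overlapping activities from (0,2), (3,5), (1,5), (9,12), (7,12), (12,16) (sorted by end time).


Greedy: pick earliest-ending, then skip overlaps.
Selected (4 activities): [(0, 2), (3, 5), (9, 12), (12, 16)]


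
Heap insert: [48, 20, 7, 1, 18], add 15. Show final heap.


Append 15: [48, 20, 7, 1, 18, 15]
Bubble up: swap idx 5(15) with idx 2(7)
Result: [48, 20, 15, 1, 18, 7]


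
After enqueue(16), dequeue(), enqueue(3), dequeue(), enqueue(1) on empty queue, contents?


enqueue(16) -> [16]
dequeue() returns 16 -> []
enqueue(3) -> [3]
dequeue() returns 3 -> []
enqueue(1) -> [1]
Final queue (front to back): [1]


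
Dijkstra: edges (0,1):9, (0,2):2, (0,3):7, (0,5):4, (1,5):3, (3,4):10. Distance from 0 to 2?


Dijkstra from 0:
Distances: {0: 0, 1: 7, 2: 2, 3: 7, 4: 17, 5: 4}
Shortest distance to 2 = 2, path = [0, 2]


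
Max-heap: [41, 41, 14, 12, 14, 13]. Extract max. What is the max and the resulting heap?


Max = 41
Replace root with last, heapify down
Resulting heap: [41, 14, 14, 12, 13]


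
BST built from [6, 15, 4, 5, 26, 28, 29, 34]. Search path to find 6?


BST root = 6
Search for 6: compare at each node
Path: [6]


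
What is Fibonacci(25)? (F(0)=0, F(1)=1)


F(n)=F(n-1)+F(n-2)
...F(23)=28657, F(24)=46368, F(25)=75025


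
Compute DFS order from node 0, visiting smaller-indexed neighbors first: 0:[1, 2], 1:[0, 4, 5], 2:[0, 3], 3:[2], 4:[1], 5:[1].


DFS stack-based: start with [0]
Visit order: [0, 1, 4, 5, 2, 3]


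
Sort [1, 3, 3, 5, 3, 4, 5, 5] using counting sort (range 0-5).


Count array: [0, 1, 0, 3, 1, 3]
Reconstruct: [1, 3, 3, 3, 4, 5, 5, 5]


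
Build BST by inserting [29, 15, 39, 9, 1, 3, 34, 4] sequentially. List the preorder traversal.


Root = 29; build tree by BST insertion.
Preorder traversal: [29, 15, 9, 1, 3, 4, 39, 34]


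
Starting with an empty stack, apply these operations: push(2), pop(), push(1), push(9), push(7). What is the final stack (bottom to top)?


push(2) -> [2]
pop() returns 2 -> []
push(1) -> [1]
push(9) -> [1, 9]
push(7) -> [1, 9, 7]
Final stack (bottom to top): [1, 9, 7]


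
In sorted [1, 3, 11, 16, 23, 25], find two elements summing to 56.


Two pointers: lo=0, hi=5
No pair sums to 56


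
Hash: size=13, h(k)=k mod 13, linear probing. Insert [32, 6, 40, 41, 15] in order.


Insertions: 32->slot 6; 6->slot 7; 40->slot 1; 41->slot 2; 15->slot 3
Table: [None, 40, 41, 15, None, None, 32, 6, None, None, None, None, None]


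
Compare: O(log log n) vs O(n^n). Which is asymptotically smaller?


double-logarithmic grows slower than n^n
O(log log n) is asymptotically smaller; O(n^n) grows faster


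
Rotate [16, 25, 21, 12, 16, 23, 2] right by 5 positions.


Right rotate by 5: [21, 12, 16, 23, 2, 16, 25]


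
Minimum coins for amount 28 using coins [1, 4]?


dp[0]=0; dp[i]=1+min(dp[i-c] for c in coins)
...dp[23]=8, dp[24]=6, dp[25]=7, dp[26]=8, dp[27]=9, dp[28]=7
Minimum coins for 28 = 7


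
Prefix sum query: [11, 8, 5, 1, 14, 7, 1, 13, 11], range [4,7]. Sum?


Prefix sums: [0, 11, 19, 24, 25, 39, 46, 47, 60, 71]
Sum[4..7] = prefix[8] - prefix[4] = 60 - 25 = 35


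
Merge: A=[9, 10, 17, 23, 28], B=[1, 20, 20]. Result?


Compare heads, take smaller each step.
Merged: [1, 9, 10, 17, 20, 20, 23, 28]


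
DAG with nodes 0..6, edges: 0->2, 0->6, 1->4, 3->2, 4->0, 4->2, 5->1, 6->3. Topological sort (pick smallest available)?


Kahn's algorithm, process smallest node first
Order: [5, 1, 4, 0, 6, 3, 2]


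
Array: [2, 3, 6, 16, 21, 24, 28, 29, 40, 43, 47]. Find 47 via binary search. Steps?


Search for 47:
[0,10] mid=5 arr[5]=24
[6,10] mid=8 arr[8]=40
[9,10] mid=9 arr[9]=43
[10,10] mid=10 arr[10]=47
Total: 4 comparisons


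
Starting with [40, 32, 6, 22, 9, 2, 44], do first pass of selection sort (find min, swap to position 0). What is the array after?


After one pass: [2, 32, 6, 22, 9, 40, 44]


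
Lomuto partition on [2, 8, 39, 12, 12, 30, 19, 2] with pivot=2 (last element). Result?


Elements <= 2 go left of pivot.
Result: [2, 2, 39, 12, 12, 30, 19, 8], pivot at index 1


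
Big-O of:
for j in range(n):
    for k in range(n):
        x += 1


Per nesting level: O(n) * O(n) = O(n^2)
Complexity: O(n^2)


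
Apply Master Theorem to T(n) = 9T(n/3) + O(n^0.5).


a=9, b=3, c=0.5. log_3(9)=2 > c=0.5. Case 1: O(n^log_b(a)) = O(n^2)
Complexity: O(n^2)


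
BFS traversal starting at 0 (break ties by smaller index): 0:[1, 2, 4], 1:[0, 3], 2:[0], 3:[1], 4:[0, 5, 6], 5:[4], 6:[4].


BFS queue: start with [0]
Visit order: [0, 1, 2, 4, 3, 5, 6]


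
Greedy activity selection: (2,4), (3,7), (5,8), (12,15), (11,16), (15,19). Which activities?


Greedy: pick earliest-ending, then skip overlaps.
Selected (4 activities): [(2, 4), (5, 8), (12, 15), (15, 19)]


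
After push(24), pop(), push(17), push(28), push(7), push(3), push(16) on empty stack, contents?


push(24) -> [24]
pop() returns 24 -> []
push(17) -> [17]
push(28) -> [17, 28]
push(7) -> [17, 28, 7]
push(3) -> [17, 28, 7, 3]
push(16) -> [17, 28, 7, 3, 16]
Final stack (bottom to top): [17, 28, 7, 3, 16]


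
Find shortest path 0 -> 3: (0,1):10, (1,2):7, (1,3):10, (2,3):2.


Dijkstra from 0:
Distances: {0: 0, 1: 10, 2: 17, 3: 19}
Shortest distance to 3 = 19, path = [0, 1, 2, 3]


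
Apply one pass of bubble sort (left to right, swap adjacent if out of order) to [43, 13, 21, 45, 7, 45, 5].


After one pass: [13, 21, 43, 7, 45, 5, 45]


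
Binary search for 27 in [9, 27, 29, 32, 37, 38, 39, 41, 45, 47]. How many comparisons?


Search for 27:
[0,9] mid=4 arr[4]=37
[0,3] mid=1 arr[1]=27
Total: 2 comparisons


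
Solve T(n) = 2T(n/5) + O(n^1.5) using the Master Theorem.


a=2, b=5, c=1.5. log_5(2)=0.431 < c=1.5. Case 3: O(n^c) = O(n^1.500)
Complexity: O(n^1.500)


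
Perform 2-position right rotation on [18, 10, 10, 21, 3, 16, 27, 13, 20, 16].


Right rotate by 2: [20, 16, 18, 10, 10, 21, 3, 16, 27, 13]


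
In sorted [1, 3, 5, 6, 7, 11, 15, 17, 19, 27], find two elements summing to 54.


Two pointers: lo=0, hi=9
No pair sums to 54


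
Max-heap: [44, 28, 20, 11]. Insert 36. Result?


Append 36: [44, 28, 20, 11, 36]
Bubble up: swap idx 4(36) with idx 1(28)
Result: [44, 36, 20, 11, 28]


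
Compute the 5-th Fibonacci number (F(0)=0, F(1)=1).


F(n)=F(n-1)+F(n-2)
...F(3)=2, F(4)=3, F(5)=5


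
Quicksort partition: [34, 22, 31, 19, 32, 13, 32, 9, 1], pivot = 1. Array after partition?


Elements <= 1 go left of pivot.
Result: [1, 22, 31, 19, 32, 13, 32, 9, 34], pivot at index 0


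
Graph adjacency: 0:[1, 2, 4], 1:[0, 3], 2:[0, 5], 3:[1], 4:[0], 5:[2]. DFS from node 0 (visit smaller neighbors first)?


DFS stack-based: start with [0]
Visit order: [0, 1, 3, 2, 5, 4]


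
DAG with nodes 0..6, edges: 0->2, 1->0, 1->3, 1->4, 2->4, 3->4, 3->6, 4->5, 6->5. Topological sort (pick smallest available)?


Kahn's algorithm, process smallest node first
Order: [1, 0, 2, 3, 4, 6, 5]


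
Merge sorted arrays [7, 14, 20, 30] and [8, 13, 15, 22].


Compare heads, take smaller each step.
Merged: [7, 8, 13, 14, 15, 20, 22, 30]


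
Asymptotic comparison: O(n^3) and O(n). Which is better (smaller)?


linear grows slower than cubic
O(n) is asymptotically smaller; O(n^3) grows faster


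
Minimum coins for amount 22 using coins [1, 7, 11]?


dp[0]=0; dp[i]=1+min(dp[i-c] for c in coins)
...dp[17]=5, dp[18]=2, dp[19]=3, dp[20]=4, dp[21]=3, dp[22]=2
Minimum coins for 22 = 2


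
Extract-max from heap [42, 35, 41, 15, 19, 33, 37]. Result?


Max = 42
Replace root with last, heapify down
Resulting heap: [41, 35, 37, 15, 19, 33]


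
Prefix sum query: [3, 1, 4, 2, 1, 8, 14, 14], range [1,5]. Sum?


Prefix sums: [0, 3, 4, 8, 10, 11, 19, 33, 47]
Sum[1..5] = prefix[6] - prefix[1] = 19 - 3 = 16


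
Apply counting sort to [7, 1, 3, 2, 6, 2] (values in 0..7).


Count array: [0, 1, 2, 1, 0, 0, 1, 1]
Reconstruct: [1, 2, 2, 3, 6, 7]


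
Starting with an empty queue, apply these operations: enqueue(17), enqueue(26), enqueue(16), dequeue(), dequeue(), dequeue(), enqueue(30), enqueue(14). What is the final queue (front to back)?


enqueue(17) -> [17]
enqueue(26) -> [17, 26]
enqueue(16) -> [17, 26, 16]
dequeue() returns 17 -> [26, 16]
dequeue() returns 26 -> [16]
dequeue() returns 16 -> []
enqueue(30) -> [30]
enqueue(14) -> [30, 14]
Final queue (front to back): [30, 14]


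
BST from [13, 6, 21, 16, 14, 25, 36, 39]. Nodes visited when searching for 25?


BST root = 13
Search for 25: compare at each node
Path: [13, 21, 25]


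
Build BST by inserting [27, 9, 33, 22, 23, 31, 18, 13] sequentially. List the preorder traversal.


Root = 27; build tree by BST insertion.
Preorder traversal: [27, 9, 22, 18, 13, 23, 33, 31]


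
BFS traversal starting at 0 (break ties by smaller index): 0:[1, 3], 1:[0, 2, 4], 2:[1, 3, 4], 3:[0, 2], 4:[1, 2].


BFS queue: start with [0]
Visit order: [0, 1, 3, 2, 4]


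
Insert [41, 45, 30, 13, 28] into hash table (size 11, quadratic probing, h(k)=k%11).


Insertions: 41->slot 8; 45->slot 1; 30->slot 9; 13->slot 2; 28->slot 6
Table: [None, 45, 13, None, None, None, 28, None, 41, 30, None]


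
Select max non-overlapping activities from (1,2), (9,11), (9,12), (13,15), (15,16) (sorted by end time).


Greedy: pick earliest-ending, then skip overlaps.
Selected (4 activities): [(1, 2), (9, 11), (13, 15), (15, 16)]


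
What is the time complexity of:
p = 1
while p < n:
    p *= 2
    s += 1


Per nesting level: O(log n) = O(log n)
Complexity: O(log n)


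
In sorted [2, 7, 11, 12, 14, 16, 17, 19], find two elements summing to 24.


Two pointers: lo=0, hi=7
Found pair: (7, 17) summing to 24


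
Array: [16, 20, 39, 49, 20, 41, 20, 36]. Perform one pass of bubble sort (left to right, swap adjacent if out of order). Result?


After one pass: [16, 20, 39, 20, 41, 20, 36, 49]


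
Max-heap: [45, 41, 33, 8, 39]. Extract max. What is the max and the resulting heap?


Max = 45
Replace root with last, heapify down
Resulting heap: [41, 39, 33, 8]


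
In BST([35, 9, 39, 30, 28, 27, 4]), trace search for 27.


BST root = 35
Search for 27: compare at each node
Path: [35, 9, 30, 28, 27]


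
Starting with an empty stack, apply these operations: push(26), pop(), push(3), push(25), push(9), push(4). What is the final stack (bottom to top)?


push(26) -> [26]
pop() returns 26 -> []
push(3) -> [3]
push(25) -> [3, 25]
push(9) -> [3, 25, 9]
push(4) -> [3, 25, 9, 4]
Final stack (bottom to top): [3, 25, 9, 4]


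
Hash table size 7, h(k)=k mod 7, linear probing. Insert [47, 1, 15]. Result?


Insertions: 47->slot 5; 1->slot 1; 15->slot 2
Table: [None, 1, 15, None, None, 47, None]


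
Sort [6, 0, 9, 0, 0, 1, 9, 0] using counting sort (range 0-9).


Count array: [4, 1, 0, 0, 0, 0, 1, 0, 0, 2]
Reconstruct: [0, 0, 0, 0, 1, 6, 9, 9]


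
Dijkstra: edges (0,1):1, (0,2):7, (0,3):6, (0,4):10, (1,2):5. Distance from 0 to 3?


Dijkstra from 0:
Distances: {0: 0, 1: 1, 2: 6, 3: 6, 4: 10}
Shortest distance to 3 = 6, path = [0, 3]


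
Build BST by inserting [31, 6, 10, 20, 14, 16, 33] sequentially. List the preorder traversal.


Root = 31; build tree by BST insertion.
Preorder traversal: [31, 6, 10, 20, 14, 16, 33]


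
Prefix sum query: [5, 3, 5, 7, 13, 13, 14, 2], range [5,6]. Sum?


Prefix sums: [0, 5, 8, 13, 20, 33, 46, 60, 62]
Sum[5..6] = prefix[7] - prefix[5] = 60 - 33 = 27


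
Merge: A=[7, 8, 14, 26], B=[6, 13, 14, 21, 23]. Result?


Compare heads, take smaller each step.
Merged: [6, 7, 8, 13, 14, 14, 21, 23, 26]


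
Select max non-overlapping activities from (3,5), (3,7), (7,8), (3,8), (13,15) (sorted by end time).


Greedy: pick earliest-ending, then skip overlaps.
Selected (3 activities): [(3, 5), (7, 8), (13, 15)]


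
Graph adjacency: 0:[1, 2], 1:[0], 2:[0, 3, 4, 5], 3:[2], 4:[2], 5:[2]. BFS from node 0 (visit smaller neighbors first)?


BFS queue: start with [0]
Visit order: [0, 1, 2, 3, 4, 5]


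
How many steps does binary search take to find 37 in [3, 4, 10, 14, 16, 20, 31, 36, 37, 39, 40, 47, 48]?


Search for 37:
[0,12] mid=6 arr[6]=31
[7,12] mid=9 arr[9]=39
[7,8] mid=7 arr[7]=36
[8,8] mid=8 arr[8]=37
Total: 4 comparisons


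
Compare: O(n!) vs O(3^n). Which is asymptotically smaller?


exponential (base 3) grows slower than factorial
O(3^n) is asymptotically smaller; O(n!) grows faster


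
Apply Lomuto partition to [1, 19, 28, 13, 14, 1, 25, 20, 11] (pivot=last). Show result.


Elements <= 11 go left of pivot.
Result: [1, 1, 11, 13, 14, 19, 25, 20, 28], pivot at index 2


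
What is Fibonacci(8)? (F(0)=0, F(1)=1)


F(n)=F(n-1)+F(n-2)
...F(6)=8, F(7)=13, F(8)=21


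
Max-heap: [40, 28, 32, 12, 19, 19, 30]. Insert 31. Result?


Append 31: [40, 28, 32, 12, 19, 19, 30, 31]
Bubble up: swap idx 7(31) with idx 3(12); swap idx 3(31) with idx 1(28)
Result: [40, 31, 32, 28, 19, 19, 30, 12]


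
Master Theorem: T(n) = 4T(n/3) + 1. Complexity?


a=4, b=3, c=0. log_3(4)=1.262 > c=0. Case 1: O(n^log_b(a)) = O(n^1.262)
Complexity: O(n^1.262)


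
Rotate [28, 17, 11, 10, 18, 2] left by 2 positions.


Left rotate by 2: [11, 10, 18, 2, 28, 17]


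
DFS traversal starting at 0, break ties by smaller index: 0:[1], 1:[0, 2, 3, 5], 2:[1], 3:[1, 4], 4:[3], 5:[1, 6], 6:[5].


DFS stack-based: start with [0]
Visit order: [0, 1, 2, 3, 4, 5, 6]


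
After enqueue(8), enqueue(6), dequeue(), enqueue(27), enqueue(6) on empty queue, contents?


enqueue(8) -> [8]
enqueue(6) -> [8, 6]
dequeue() returns 8 -> [6]
enqueue(27) -> [6, 27]
enqueue(6) -> [6, 27, 6]
Final queue (front to back): [6, 27, 6]


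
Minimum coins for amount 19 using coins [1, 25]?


dp[0]=0; dp[i]=1+min(dp[i-c] for c in coins)
...dp[14]=14, dp[15]=15, dp[16]=16, dp[17]=17, dp[18]=18, dp[19]=19
Minimum coins for 19 = 19


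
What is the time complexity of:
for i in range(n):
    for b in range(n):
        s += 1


Per nesting level: O(n) * O(n) = O(n^2)
Complexity: O(n^2)


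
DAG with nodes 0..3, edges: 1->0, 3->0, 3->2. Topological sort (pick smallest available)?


Kahn's algorithm, process smallest node first
Order: [1, 3, 0, 2]


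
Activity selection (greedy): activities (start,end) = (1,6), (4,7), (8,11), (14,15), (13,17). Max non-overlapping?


Greedy: pick earliest-ending, then skip overlaps.
Selected (3 activities): [(1, 6), (8, 11), (14, 15)]


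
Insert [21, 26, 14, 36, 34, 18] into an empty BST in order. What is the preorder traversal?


Root = 21; build tree by BST insertion.
Preorder traversal: [21, 14, 18, 26, 36, 34]


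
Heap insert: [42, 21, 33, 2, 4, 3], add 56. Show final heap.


Append 56: [42, 21, 33, 2, 4, 3, 56]
Bubble up: swap idx 6(56) with idx 2(33); swap idx 2(56) with idx 0(42)
Result: [56, 21, 42, 2, 4, 3, 33]


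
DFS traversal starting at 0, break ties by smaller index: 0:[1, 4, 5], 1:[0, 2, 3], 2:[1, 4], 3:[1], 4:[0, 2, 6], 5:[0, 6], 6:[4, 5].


DFS stack-based: start with [0]
Visit order: [0, 1, 2, 4, 6, 5, 3]


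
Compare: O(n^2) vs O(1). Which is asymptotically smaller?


constant grows slower than quadratic
O(1) is asymptotically smaller; O(n^2) grows faster


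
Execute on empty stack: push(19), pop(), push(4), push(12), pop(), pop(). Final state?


push(19) -> [19]
pop() returns 19 -> []
push(4) -> [4]
push(12) -> [4, 12]
pop() returns 12 -> [4]
pop() returns 4 -> []
Final stack (bottom to top): []


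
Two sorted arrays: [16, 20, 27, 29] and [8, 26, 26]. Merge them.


Compare heads, take smaller each step.
Merged: [8, 16, 20, 26, 26, 27, 29]


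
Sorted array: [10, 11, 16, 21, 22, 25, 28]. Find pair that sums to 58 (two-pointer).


Two pointers: lo=0, hi=6
No pair sums to 58


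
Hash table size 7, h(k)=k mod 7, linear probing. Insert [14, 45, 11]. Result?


Insertions: 14->slot 0; 45->slot 3; 11->slot 4
Table: [14, None, None, 45, 11, None, None]


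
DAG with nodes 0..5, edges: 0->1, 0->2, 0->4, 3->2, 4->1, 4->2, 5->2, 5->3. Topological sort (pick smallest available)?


Kahn's algorithm, process smallest node first
Order: [0, 4, 1, 5, 3, 2]


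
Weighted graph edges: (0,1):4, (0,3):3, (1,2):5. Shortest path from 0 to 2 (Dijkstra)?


Dijkstra from 0:
Distances: {0: 0, 1: 4, 2: 9, 3: 3}
Shortest distance to 2 = 9, path = [0, 1, 2]


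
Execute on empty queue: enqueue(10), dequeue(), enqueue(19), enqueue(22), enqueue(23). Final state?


enqueue(10) -> [10]
dequeue() returns 10 -> []
enqueue(19) -> [19]
enqueue(22) -> [19, 22]
enqueue(23) -> [19, 22, 23]
Final queue (front to back): [19, 22, 23]


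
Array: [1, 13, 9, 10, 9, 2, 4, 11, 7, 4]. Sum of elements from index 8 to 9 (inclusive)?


Prefix sums: [0, 1, 14, 23, 33, 42, 44, 48, 59, 66, 70]
Sum[8..9] = prefix[10] - prefix[8] = 70 - 59 = 11


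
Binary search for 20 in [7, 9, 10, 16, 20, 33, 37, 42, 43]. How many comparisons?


Search for 20:
[0,8] mid=4 arr[4]=20
Total: 1 comparisons


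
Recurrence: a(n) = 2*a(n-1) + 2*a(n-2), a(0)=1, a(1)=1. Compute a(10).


Build bottom-up:
...a(8)=1552, a(9)=4240, a(10)=2*4240+2*1552=11584


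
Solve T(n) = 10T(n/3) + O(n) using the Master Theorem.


a=10, b=3, c=1. log_3(10)=2.096 > c=1. Case 1: O(n^log_b(a)) = O(n^2.096)
Complexity: O(n^2.096)


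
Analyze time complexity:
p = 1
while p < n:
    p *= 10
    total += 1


Per nesting level: O(log n) = O(log n)
Complexity: O(log n)


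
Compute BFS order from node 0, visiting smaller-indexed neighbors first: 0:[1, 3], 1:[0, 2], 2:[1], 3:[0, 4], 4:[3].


BFS queue: start with [0]
Visit order: [0, 1, 3, 2, 4]


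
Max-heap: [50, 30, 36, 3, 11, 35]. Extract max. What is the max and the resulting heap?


Max = 50
Replace root with last, heapify down
Resulting heap: [36, 30, 35, 3, 11]


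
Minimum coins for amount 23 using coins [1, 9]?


dp[0]=0; dp[i]=1+min(dp[i-c] for c in coins)
...dp[18]=2, dp[19]=3, dp[20]=4, dp[21]=5, dp[22]=6, dp[23]=7
Minimum coins for 23 = 7


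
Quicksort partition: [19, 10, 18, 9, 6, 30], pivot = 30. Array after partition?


Elements <= 30 go left of pivot.
Result: [19, 10, 18, 9, 6, 30], pivot at index 5


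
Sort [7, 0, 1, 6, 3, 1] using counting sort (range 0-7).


Count array: [1, 2, 0, 1, 0, 0, 1, 1]
Reconstruct: [0, 1, 1, 3, 6, 7]


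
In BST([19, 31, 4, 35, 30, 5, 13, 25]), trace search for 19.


BST root = 19
Search for 19: compare at each node
Path: [19]


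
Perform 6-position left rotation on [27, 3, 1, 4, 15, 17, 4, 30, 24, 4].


Left rotate by 6: [4, 30, 24, 4, 27, 3, 1, 4, 15, 17]


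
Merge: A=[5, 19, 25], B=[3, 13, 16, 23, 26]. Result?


Compare heads, take smaller each step.
Merged: [3, 5, 13, 16, 19, 23, 25, 26]


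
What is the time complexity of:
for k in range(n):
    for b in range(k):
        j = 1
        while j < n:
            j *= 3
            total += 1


Per nesting level: O(n) * O(n) [triangular over k] * O(log n) = O(n^2 log n)
Complexity: O(n^2 log n)


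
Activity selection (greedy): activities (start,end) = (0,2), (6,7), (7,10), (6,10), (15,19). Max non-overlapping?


Greedy: pick earliest-ending, then skip overlaps.
Selected (4 activities): [(0, 2), (6, 7), (7, 10), (15, 19)]


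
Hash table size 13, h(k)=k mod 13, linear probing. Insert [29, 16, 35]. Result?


Insertions: 29->slot 3; 16->slot 4; 35->slot 9
Table: [None, None, None, 29, 16, None, None, None, None, 35, None, None, None]


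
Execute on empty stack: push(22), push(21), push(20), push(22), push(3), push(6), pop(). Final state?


push(22) -> [22]
push(21) -> [22, 21]
push(20) -> [22, 21, 20]
push(22) -> [22, 21, 20, 22]
push(3) -> [22, 21, 20, 22, 3]
push(6) -> [22, 21, 20, 22, 3, 6]
pop() returns 6 -> [22, 21, 20, 22, 3]
Final stack (bottom to top): [22, 21, 20, 22, 3]


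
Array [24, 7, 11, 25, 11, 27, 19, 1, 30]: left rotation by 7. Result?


Left rotate by 7: [1, 30, 24, 7, 11, 25, 11, 27, 19]


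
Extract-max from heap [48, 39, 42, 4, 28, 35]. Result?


Max = 48
Replace root with last, heapify down
Resulting heap: [42, 39, 35, 4, 28]


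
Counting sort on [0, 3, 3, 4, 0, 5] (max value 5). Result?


Count array: [2, 0, 0, 2, 1, 1]
Reconstruct: [0, 0, 3, 3, 4, 5]


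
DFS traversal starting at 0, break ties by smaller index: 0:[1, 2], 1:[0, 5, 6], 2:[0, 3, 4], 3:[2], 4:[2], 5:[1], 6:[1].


DFS stack-based: start with [0]
Visit order: [0, 1, 5, 6, 2, 3, 4]


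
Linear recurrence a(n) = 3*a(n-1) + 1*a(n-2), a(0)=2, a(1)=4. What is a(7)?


Build bottom-up:
...a(5)=502, a(6)=1658, a(7)=3*1658+1*502=5476


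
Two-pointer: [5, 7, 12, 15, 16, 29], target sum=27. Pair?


Two pointers: lo=0, hi=5
Found pair: (12, 15) summing to 27
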